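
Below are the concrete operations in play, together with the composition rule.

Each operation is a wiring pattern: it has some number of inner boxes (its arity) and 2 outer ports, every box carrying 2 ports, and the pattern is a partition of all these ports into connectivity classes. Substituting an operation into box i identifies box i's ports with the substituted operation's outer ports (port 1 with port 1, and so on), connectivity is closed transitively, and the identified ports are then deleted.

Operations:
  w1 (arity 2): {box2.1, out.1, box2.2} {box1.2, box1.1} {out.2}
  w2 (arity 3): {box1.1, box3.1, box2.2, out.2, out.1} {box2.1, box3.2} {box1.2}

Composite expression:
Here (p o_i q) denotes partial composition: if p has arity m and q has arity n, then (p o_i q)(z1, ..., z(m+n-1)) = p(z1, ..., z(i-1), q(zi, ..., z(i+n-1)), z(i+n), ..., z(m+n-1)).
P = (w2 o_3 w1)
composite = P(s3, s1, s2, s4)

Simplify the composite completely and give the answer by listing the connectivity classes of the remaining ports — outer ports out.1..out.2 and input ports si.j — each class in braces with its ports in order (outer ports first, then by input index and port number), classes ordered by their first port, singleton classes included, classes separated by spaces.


{out.1, out.2, s1.2, s3.1, s4.1, s4.2} {s1.1} {s2.1, s2.2} {s3.2}

Connectivity passes through glued w2-boundaries; trace each wire chain.
the subtree at w1 composes to {out.1, s4.1, s4.2} {out.2} {s2.1, s2.2} on (s2, s4); out.j = own outer ports
the subtree at w2 composes to {out.1, out.2, s1.2, s3.1, s4.1, s4.2} {s1.1} {s2.1, s2.2} {s3.2} on (s3, s1, s2, s4); out.j = own outer ports


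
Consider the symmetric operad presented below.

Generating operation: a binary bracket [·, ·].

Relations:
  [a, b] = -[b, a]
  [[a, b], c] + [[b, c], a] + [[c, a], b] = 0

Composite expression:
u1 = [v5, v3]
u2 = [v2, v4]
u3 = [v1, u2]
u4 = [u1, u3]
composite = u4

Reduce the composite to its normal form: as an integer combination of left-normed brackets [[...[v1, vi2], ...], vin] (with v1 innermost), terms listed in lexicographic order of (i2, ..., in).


A multilinear Lie element is pinned by v1-initial words (v1 innermost).
Composite bracket: [[v5, v3], [v1, [v2, v4]]]
Applying ab - ba throughout gives 16 signed words (2^4 = 16).
Only words starting with v1 matter:
  from v1v2v4v3v5, sign +1: term +[[[[v1, v2], v4], v3], v5]
  from v1v2v4v5v3, sign -1: term -[[[[v1, v2], v4], v5], v3]
  from v1v4v2v3v5, sign -1: term -[[[[v1, v4], v2], v3], v5]
  from v1v4v2v5v3, sign +1: term +[[[[v1, v4], v2], v5], v3]

[[[[v1, v2], v4], v3], v5] - [[[[v1, v2], v4], v5], v3] - [[[[v1, v4], v2], v3], v5] + [[[[v1, v4], v2], v5], v3]


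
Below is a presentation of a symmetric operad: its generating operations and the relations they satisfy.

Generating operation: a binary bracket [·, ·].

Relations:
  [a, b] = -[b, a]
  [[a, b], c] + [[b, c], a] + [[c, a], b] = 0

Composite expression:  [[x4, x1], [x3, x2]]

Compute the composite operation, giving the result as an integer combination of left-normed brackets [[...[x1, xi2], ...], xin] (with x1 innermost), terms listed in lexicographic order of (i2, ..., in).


[[[x1, x4], x2], x3] - [[[x1, x4], x3], x2]

Skip Jacobi rewriting: expand, keep x1-initial words, read off terms.
Composite bracket: [[x4, x1], [x3, x2]]
Applying ab - ba throughout gives 8 signed words (2^3 = 8).
Keep just the words that open with x1:
  from x1x4x2x3, sign +1: term +[[[x1, x4], x2], x3]
  from x1x4x3x2, sign -1: term -[[[x1, x4], x3], x2]


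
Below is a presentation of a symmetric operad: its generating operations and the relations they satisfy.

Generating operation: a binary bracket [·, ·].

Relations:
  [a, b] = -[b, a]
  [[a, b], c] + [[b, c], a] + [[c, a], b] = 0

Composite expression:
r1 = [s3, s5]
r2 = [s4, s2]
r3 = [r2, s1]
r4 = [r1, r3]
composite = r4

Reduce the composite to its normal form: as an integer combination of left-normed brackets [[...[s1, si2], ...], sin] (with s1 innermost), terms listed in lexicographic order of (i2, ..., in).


Expand each bracket as ab - ba; the s1-initial words give the coefficients.
Composite bracket: [[s3, s5], [[s4, s2], s1]]
The bracket unfolds into 16 signed words via [a, b] = ab - ba (2^4 = 16).
Coefficients come from the s1-initial words:
  s1s2s4s3s5 (sign -1) contributes -[[[[s1, s2], s4], s3], s5]
  s1s2s4s5s3 (sign +1) contributes +[[[[s1, s2], s4], s5], s3]
  s1s4s2s3s5 (sign +1) contributes +[[[[s1, s4], s2], s3], s5]
  s1s4s2s5s3 (sign -1) contributes -[[[[s1, s4], s2], s5], s3]

-[[[[s1, s2], s4], s3], s5] + [[[[s1, s2], s4], s5], s3] + [[[[s1, s4], s2], s3], s5] - [[[[s1, s4], s2], s5], s3]


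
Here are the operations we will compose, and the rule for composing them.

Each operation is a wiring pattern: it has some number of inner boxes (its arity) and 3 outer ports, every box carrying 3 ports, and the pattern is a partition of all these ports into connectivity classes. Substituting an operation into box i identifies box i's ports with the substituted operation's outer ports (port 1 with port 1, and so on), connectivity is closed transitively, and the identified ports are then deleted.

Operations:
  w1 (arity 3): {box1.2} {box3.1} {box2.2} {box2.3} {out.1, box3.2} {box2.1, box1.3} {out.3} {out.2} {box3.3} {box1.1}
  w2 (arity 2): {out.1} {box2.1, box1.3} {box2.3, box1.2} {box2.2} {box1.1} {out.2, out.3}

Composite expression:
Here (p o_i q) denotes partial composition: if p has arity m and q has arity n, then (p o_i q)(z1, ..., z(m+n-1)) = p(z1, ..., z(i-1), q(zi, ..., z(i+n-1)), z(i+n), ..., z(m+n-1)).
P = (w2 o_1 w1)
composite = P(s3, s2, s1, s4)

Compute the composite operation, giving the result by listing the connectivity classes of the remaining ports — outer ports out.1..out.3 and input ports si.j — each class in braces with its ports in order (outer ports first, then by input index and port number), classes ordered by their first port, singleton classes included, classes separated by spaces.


{out.1} {out.2, out.3} {s1.1} {s1.2} {s1.3} {s2.1, s3.3} {s2.2} {s2.3} {s3.1} {s3.2} {s4.1} {s4.2} {s4.3}


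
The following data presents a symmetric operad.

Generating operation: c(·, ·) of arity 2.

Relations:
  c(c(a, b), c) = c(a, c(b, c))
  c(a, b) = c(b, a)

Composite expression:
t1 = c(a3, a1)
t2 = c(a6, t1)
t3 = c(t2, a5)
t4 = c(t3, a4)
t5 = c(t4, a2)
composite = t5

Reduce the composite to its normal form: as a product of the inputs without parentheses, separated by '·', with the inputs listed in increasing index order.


a1 · a2 · a3 · a4 · a5 · a6


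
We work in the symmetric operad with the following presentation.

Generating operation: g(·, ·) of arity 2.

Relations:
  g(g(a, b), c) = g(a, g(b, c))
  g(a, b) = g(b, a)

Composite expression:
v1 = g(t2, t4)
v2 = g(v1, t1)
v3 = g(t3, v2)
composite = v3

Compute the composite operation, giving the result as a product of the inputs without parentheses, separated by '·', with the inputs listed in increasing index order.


With g associative and commutative, the t-input set is all that matters.
g(t2, t4) flattens to t2 · t4
g(g(t2, t4), t1) flattens to t2 · t4 · t1
g(t3, g(g(t2, t4), t1)) flattens to t3 · t2 · t4 · t1
the factors in increasing index order: t1 · t2 · t3 · t4

t1 · t2 · t3 · t4


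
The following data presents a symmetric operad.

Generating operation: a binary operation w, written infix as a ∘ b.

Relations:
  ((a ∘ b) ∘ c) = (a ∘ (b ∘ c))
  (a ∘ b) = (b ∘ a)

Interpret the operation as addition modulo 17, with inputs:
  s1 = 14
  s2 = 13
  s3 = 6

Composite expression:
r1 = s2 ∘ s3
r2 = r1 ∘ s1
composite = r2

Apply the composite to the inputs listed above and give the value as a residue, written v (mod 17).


16 (mod 17)

(s2 ∘ s3) = 2
((s2 ∘ s3) ∘ s1) = 16


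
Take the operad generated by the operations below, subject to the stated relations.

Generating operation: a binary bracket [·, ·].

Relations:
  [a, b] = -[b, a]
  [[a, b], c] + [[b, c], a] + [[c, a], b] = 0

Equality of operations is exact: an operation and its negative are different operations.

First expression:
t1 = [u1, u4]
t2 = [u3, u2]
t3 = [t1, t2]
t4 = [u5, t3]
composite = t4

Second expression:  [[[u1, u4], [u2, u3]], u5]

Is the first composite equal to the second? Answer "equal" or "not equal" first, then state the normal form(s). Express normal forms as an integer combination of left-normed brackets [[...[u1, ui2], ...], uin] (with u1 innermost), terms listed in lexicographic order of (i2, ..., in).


equal; the common form is [[[[u1, u4], u2], u3], u5] - [[[[u1, u4], u3], u2], u5]

The first expression, normalized: [[[[u1, u4], u2], u3], u5] - [[[[u1, u4], u3], u2], u5]
The second expression, normalized: [[[[u1, u4], u2], u3], u5] - [[[[u1, u4], u3], u2], u5]
One common form — equal.


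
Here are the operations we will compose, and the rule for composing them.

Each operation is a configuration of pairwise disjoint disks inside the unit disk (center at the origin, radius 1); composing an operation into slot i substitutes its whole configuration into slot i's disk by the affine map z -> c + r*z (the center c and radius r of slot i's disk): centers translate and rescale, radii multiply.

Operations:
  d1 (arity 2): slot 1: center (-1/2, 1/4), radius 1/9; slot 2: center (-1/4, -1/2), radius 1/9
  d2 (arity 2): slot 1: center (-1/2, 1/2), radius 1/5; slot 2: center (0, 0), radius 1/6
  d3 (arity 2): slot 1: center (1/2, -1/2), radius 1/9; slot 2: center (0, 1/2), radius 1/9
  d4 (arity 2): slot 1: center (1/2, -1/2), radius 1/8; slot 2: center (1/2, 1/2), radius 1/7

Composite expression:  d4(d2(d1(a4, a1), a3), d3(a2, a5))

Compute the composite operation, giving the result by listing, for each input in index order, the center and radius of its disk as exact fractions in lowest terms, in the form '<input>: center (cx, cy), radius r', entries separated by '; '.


Nesting under d4 composes maps z -> c + r*z down each a-path.
a4: after 3 affine steps, its disk has center (17/40, -69/160), radius 1/360
a1: after 3 affine steps, its disk has center (69/160, -9/20), radius 1/360
a3: after 2 affine steps, its disk has center (1/2, -1/2), radius 1/48
a2: after 2 affine steps, its disk has center (4/7, 3/7), radius 1/63
a5: after 2 affine steps, its disk has center (1/2, 4/7), radius 1/63

a1: center (69/160, -9/20), radius 1/360; a2: center (4/7, 3/7), radius 1/63; a3: center (1/2, -1/2), radius 1/48; a4: center (17/40, -69/160), radius 1/360; a5: center (1/2, 4/7), radius 1/63


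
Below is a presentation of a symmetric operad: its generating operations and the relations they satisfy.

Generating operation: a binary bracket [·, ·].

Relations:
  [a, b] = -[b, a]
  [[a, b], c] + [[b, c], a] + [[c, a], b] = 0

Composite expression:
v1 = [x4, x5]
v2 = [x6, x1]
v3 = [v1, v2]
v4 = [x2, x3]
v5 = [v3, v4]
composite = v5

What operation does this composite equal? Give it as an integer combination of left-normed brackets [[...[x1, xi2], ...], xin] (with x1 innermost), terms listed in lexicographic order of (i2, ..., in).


A multilinear Lie element is pinned by x1-initial words (x1 innermost).
Composite bracket: [[[x4, x5], [x6, x1]], [x2, x3]]
Full expansion: 32 signed words from ab - ba (2^5 = 32).
Collect the words opening with x1:
  from x1x6x4x5x2x3, sign +1: term +[[[[[x1, x6], x4], x5], x2], x3]
  from x1x6x4x5x3x2, sign -1: term -[[[[[x1, x6], x4], x5], x3], x2]
  from x1x6x5x4x2x3, sign -1: term -[[[[[x1, x6], x5], x4], x2], x3]
  from x1x6x5x4x3x2, sign +1: term +[[[[[x1, x6], x5], x4], x3], x2]

[[[[[x1, x6], x4], x5], x2], x3] - [[[[[x1, x6], x4], x5], x3], x2] - [[[[[x1, x6], x5], x4], x2], x3] + [[[[[x1, x6], x5], x4], x3], x2]


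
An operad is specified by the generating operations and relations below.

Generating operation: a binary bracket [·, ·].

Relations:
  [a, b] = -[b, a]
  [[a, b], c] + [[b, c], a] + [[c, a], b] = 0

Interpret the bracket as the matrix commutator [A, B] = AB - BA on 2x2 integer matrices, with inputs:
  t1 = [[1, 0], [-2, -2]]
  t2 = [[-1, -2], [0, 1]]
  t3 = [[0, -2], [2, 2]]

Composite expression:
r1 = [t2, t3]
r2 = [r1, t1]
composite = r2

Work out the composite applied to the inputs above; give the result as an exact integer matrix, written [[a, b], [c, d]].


[t2, t3] = [[-4, 0], [4, 4]]
[[t2, t3], t1] = [[0, 0], [-4, 0]]

[[0, 0], [-4, 0]]


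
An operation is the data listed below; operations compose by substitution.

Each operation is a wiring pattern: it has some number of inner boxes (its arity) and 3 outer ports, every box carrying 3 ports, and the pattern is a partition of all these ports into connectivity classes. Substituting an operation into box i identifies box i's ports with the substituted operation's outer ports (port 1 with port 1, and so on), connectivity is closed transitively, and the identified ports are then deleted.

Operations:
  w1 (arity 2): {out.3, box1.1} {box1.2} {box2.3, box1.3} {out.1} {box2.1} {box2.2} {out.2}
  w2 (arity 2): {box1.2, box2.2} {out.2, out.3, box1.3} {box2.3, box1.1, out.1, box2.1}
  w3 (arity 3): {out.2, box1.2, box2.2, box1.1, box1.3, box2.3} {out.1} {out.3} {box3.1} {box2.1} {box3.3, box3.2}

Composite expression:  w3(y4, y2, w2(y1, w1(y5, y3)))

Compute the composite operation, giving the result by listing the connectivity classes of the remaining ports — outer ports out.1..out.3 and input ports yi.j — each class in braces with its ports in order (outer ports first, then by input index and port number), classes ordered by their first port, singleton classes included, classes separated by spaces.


Two ports join when wires chain via w3-identified ports.
composing w1 on (y5, y3), with out.j its own outer ports: {out.1} {out.2} {out.3, y5.1} {y3.1} {y3.2} {y3.3, y5.3} {y5.2}
composing w2 on (y1, y5, y3), with out.j its own outer ports: {out.1, y1.1, y5.1} {out.2, out.3, y1.3} {y1.2} {y3.1} {y3.2} {y3.3, y5.3} {y5.2}
composing w3 on (y4, y2, y1, y5, y3), with out.j its own outer ports: {out.1} {out.2, y2.2, y2.3, y4.1, y4.2, y4.3} {out.3} {y1.1, y5.1} {y1.2} {y1.3} {y2.1} {y3.1} {y3.2} {y3.3, y5.3} {y5.2}

{out.1} {out.2, y2.2, y2.3, y4.1, y4.2, y4.3} {out.3} {y1.1, y5.1} {y1.2} {y1.3} {y2.1} {y3.1} {y3.2} {y3.3, y5.3} {y5.2}


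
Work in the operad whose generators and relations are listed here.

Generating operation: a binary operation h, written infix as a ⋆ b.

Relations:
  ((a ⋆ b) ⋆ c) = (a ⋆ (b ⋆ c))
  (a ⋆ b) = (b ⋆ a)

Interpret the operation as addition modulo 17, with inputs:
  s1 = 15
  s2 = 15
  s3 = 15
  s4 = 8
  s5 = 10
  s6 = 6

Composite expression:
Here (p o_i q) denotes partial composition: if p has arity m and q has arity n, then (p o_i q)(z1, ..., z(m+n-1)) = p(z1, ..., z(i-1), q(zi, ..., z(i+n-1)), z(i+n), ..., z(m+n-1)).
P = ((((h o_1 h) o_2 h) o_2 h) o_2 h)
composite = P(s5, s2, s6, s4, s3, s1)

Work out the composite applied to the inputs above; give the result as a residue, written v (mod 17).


1 (mod 17)

(s2 ⋆ s6) = 4
((s2 ⋆ s6) ⋆ s4) = 12
(((s2 ⋆ s6) ⋆ s4) ⋆ s3) = 10
(s5 ⋆ (((s2 ⋆ s6) ⋆ s4) ⋆ s3)) = 3
((s5 ⋆ (((s2 ⋆ s6) ⋆ s4) ⋆ s3)) ⋆ s1) = 1


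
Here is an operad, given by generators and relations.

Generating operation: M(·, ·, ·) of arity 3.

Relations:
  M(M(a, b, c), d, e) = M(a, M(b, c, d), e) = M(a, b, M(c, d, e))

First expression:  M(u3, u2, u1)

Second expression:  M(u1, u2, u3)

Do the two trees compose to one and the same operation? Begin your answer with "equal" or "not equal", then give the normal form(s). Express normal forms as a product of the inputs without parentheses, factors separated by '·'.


The first composite normalizes to u3 · u2 · u1
The second composite normalizes to u1 · u2 · u3
They disagree, so not equal.

not equal — first u3 · u2 · u1, second u1 · u2 · u3


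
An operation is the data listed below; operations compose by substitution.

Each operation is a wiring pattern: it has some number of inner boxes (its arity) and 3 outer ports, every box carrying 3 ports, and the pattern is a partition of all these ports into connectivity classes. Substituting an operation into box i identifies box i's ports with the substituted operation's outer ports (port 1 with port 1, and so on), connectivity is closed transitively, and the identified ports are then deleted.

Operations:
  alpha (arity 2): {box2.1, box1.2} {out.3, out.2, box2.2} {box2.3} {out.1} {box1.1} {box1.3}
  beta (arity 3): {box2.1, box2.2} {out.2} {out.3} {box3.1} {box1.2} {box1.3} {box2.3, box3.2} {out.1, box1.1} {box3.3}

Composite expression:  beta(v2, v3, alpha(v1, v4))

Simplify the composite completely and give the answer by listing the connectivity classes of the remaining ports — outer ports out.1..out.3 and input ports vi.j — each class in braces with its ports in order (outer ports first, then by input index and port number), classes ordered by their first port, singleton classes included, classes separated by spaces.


{out.1, v2.1} {out.2} {out.3} {v1.1} {v1.2, v4.1} {v1.3} {v2.2} {v2.3} {v3.1, v3.2} {v3.3, v4.2} {v4.3}

Reachability decides: close wires over beta-identified ports.
stage alpha: inputs (v1, v4), connectivity {out.1} {out.2, out.3, v4.2} {v1.1} {v1.2, v4.1} {v1.3} {v4.3}, out.j its boundary
stage beta: inputs (v2, v3, v1, v4), connectivity {out.1, v2.1} {out.2} {out.3} {v1.1} {v1.2, v4.1} {v1.3} {v2.2} {v2.3} {v3.1, v3.2} {v3.3, v4.2} {v4.3}, out.j its boundary


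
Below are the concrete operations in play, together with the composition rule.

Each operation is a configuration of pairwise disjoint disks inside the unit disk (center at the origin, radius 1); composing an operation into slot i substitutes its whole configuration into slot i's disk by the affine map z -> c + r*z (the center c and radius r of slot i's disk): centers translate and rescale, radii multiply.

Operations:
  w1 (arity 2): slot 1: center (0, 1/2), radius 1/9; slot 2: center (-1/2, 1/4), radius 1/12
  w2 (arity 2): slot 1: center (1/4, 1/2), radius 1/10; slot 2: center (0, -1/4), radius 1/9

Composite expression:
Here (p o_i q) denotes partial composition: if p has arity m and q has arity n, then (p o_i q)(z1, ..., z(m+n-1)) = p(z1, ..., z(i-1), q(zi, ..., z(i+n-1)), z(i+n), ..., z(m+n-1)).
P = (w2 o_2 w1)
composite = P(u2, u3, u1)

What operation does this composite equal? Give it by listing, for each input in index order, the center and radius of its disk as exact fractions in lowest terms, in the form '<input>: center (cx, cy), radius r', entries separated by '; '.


Each u-disk chains the slot maps above it in w2; radii multiply.
input u2: applying the 1 nested substitution gives center (1/4, 1/2), radius 1/10
input u3: applying the 2 nested substitutions gives center (0, -7/36), radius 1/81
input u1: applying the 2 nested substitutions gives center (-1/18, -2/9), radius 1/108

u1: center (-1/18, -2/9), radius 1/108; u2: center (1/4, 1/2), radius 1/10; u3: center (0, -7/36), radius 1/81


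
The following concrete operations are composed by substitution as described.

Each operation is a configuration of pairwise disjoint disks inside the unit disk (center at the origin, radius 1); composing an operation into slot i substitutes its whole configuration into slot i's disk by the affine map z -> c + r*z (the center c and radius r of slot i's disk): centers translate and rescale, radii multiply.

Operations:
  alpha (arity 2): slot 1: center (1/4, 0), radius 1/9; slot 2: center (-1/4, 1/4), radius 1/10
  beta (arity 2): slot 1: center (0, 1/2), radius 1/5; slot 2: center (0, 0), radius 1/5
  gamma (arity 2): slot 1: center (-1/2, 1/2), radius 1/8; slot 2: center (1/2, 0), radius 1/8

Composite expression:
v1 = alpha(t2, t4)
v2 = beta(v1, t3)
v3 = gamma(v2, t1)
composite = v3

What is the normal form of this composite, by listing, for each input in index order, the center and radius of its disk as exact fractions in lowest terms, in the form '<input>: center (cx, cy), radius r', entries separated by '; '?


t1: center (1/2, 0), radius 1/8; t2: center (-79/160, 9/16), radius 1/360; t3: center (-1/2, 1/2), radius 1/40; t4: center (-81/160, 91/160), radius 1/400

Follow each t-input down from gamma: c' goes to c + r*c', radius to r*r'.
t2: after 3 affine steps, its disk has center (-79/160, 9/16), radius 1/360
t4: after 3 affine steps, its disk has center (-81/160, 91/160), radius 1/400
t3: after 2 affine steps, its disk has center (-1/2, 1/2), radius 1/40
t1: after 1 affine step, its disk has center (1/2, 0), radius 1/8


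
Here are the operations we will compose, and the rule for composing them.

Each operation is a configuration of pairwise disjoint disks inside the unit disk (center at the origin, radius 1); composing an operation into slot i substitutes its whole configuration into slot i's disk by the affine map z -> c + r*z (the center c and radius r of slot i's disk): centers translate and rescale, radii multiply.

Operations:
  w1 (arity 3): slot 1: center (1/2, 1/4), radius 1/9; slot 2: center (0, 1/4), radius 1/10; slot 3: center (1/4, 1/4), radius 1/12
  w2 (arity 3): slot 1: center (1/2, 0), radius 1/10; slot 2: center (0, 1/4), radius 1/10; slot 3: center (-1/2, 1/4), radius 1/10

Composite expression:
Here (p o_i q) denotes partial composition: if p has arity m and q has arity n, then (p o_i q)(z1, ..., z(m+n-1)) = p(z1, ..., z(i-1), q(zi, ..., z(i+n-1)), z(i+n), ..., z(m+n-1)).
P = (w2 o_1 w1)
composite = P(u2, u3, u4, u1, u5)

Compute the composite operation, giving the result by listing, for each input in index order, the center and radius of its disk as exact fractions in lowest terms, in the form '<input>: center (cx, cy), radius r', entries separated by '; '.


u1: center (0, 1/4), radius 1/10; u2: center (11/20, 1/40), radius 1/90; u3: center (1/2, 1/40), radius 1/100; u4: center (21/40, 1/40), radius 1/120; u5: center (-1/2, 1/4), radius 1/10

Below w2, radii multiply path by path; the u-disk centers shift.
tracing u2 down its 2-map path: center (11/20, 1/40), radius 1/90
tracing u3 down its 2-map path: center (1/2, 1/40), radius 1/100
tracing u4 down its 2-map path: center (21/40, 1/40), radius 1/120
tracing u1 down its 1-map path: center (0, 1/4), radius 1/10
tracing u5 down its 1-map path: center (-1/2, 1/4), radius 1/10


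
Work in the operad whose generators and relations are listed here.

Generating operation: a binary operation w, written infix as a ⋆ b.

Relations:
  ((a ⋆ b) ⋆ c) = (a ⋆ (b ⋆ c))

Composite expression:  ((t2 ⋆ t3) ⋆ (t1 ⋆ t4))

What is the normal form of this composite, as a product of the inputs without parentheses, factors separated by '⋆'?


t2 ⋆ t3 ⋆ t1 ⋆ t4

Associativity of w dissolves the nesting; only the t-input order survives.
(t2 ⋆ t3) reduces to t2 ⋆ t3
(t1 ⋆ t4) reduces to t1 ⋆ t4
((t2 ⋆ t3) ⋆ (t1 ⋆ t4)) reduces to t2 ⋆ t3 ⋆ t1 ⋆ t4


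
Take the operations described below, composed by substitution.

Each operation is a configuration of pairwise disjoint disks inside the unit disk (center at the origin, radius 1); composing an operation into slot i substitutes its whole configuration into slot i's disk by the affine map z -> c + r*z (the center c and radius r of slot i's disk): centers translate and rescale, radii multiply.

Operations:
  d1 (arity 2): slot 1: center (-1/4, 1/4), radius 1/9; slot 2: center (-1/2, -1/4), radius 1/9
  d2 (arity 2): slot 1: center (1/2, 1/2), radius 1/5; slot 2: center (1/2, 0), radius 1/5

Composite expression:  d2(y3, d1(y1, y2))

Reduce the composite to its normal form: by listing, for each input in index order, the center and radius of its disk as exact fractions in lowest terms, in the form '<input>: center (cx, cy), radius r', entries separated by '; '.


y1: center (9/20, 1/20), radius 1/45; y2: center (2/5, -1/20), radius 1/45; y3: center (1/2, 1/2), radius 1/5

Only the slot chain above each y matters under d2; compose those maps.
tracing y3 down its 1-map path: center (1/2, 1/2), radius 1/5
tracing y1 down its 2-map path: center (9/20, 1/20), radius 1/45
tracing y2 down its 2-map path: center (2/5, -1/20), radius 1/45


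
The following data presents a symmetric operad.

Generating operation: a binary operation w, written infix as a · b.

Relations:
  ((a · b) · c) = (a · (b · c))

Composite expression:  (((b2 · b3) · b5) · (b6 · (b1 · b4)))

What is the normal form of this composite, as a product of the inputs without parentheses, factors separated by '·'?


b2 · b3 · b5 · b6 · b1 · b4

The w-tree's shape is irrelevant; the b-reading-order decides.
(b2 · b3) collapses to b2 · b3
((b2 · b3) · b5) collapses to b2 · b3 · b5
(b1 · b4) collapses to b1 · b4
(b6 · (b1 · b4)) collapses to b6 · b1 · b4
(((b2 · b3) · b5) · (b6 · (b1 · b4))) collapses to b2 · b3 · b5 · b6 · b1 · b4


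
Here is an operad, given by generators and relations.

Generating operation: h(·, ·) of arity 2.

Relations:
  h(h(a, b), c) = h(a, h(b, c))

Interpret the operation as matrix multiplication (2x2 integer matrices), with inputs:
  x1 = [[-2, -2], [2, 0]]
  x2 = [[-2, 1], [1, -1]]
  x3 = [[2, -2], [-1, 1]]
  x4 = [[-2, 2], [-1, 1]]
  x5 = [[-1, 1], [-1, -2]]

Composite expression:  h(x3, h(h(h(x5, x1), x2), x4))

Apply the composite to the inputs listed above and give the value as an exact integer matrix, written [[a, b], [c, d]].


h(x5, x1) = [[4, 2], [-2, 2]]
h(h(x5, x1), x2) = [[-6, 2], [6, -4]]
h(h(h(x5, x1), x2), x4) = [[10, -10], [-8, 8]]
h(x3, h(h(h(x5, x1), x2), x4)) = [[36, -36], [-18, 18]]

[[36, -36], [-18, 18]]


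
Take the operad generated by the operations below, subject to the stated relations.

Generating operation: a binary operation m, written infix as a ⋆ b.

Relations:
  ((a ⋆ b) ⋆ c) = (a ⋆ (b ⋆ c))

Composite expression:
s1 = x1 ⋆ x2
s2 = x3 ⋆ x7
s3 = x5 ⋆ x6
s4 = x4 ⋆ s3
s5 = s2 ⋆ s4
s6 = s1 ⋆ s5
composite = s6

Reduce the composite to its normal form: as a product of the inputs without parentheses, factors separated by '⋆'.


x1 ⋆ x2 ⋆ x3 ⋆ x7 ⋆ x4 ⋆ x5 ⋆ x6


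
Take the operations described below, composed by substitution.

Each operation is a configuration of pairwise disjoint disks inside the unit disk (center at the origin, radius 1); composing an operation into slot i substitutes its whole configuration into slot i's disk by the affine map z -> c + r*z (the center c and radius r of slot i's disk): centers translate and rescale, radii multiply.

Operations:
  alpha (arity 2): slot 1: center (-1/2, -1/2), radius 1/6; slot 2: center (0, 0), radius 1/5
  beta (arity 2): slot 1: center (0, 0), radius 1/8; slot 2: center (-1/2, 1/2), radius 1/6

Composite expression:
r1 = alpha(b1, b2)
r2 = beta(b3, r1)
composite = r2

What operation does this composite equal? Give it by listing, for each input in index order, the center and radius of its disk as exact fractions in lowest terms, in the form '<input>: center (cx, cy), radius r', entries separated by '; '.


Follow each b-input down from beta: c' goes to c + r*c', radius to r*r'.
b3: after 1 affine step, its disk has center (0, 0), radius 1/8
b1: after 2 affine steps, its disk has center (-7/12, 5/12), radius 1/36
b2: after 2 affine steps, its disk has center (-1/2, 1/2), radius 1/30

b1: center (-7/12, 5/12), radius 1/36; b2: center (-1/2, 1/2), radius 1/30; b3: center (0, 0), radius 1/8


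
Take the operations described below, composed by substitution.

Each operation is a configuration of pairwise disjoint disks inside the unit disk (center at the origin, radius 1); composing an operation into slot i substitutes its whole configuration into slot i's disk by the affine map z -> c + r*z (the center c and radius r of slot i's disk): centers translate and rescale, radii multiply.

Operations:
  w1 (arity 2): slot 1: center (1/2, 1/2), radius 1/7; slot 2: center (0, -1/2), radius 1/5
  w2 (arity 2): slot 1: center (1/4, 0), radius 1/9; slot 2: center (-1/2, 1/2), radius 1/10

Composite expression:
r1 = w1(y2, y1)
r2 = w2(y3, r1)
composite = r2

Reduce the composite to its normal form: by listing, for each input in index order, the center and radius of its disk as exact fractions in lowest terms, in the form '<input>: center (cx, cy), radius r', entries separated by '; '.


y1: center (-1/2, 9/20), radius 1/50; y2: center (-9/20, 11/20), radius 1/70; y3: center (1/4, 0), radius 1/9

Only the slot chain above each y matters under w2; compose those maps.
input y3: applying the 1 nested substitution gives center (1/4, 0), radius 1/9
input y2: applying the 2 nested substitutions gives center (-9/20, 11/20), radius 1/70
input y1: applying the 2 nested substitutions gives center (-1/2, 9/20), radius 1/50


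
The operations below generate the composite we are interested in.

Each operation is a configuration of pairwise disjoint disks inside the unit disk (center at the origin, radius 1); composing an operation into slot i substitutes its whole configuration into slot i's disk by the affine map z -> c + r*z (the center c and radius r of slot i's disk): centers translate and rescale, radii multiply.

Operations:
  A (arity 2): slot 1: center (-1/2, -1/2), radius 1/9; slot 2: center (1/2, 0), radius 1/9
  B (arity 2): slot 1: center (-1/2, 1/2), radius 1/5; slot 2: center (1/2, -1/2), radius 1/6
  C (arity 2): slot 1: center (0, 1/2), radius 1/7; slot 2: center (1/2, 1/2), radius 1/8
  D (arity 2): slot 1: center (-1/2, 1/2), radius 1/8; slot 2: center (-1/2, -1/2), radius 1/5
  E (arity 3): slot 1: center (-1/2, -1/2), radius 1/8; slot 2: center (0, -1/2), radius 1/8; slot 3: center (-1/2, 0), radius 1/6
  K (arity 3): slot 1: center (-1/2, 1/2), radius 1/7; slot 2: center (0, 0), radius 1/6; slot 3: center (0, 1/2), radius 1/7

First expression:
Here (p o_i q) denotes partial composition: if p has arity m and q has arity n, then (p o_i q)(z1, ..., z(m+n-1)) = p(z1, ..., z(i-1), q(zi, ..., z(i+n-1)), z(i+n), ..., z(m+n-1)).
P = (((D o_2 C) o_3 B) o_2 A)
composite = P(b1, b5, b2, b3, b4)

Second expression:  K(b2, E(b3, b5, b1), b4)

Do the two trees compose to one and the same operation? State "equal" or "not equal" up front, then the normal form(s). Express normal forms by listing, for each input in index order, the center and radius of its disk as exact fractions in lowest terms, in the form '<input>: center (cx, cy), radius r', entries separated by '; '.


not equal; first: b1: center (-1/2, 1/2), radius 1/8; b2: center (-17/35, -2/5), radius 1/315; b3: center (-33/80, -31/80), radius 1/200; b4: center (-31/80, -33/80), radius 1/240; b5: center (-18/35, -29/70), radius 1/315; second: b1: center (-1/12, 0), radius 1/36; b2: center (-1/2, 1/2), radius 1/7; b3: center (-1/12, -1/12), radius 1/48; b4: center (0, 1/2), radius 1/7; b5: center (0, -1/12), radius 1/48

In normal form, the first expression is b1: center (-1/2, 1/2), radius 1/8; b2: center (-17/35, -2/5), radius 1/315; b3: center (-33/80, -31/80), radius 1/200; b4: center (-31/80, -33/80), radius 1/240; b5: center (-18/35, -29/70), radius 1/315
In normal form, the second expression is b1: center (-1/12, 0), radius 1/36; b2: center (-1/2, 1/2), radius 1/7; b3: center (-1/12, -1/12), radius 1/48; b4: center (0, 1/2), radius 1/7; b5: center (0, -1/12), radius 1/48
Different reductions; not equal.


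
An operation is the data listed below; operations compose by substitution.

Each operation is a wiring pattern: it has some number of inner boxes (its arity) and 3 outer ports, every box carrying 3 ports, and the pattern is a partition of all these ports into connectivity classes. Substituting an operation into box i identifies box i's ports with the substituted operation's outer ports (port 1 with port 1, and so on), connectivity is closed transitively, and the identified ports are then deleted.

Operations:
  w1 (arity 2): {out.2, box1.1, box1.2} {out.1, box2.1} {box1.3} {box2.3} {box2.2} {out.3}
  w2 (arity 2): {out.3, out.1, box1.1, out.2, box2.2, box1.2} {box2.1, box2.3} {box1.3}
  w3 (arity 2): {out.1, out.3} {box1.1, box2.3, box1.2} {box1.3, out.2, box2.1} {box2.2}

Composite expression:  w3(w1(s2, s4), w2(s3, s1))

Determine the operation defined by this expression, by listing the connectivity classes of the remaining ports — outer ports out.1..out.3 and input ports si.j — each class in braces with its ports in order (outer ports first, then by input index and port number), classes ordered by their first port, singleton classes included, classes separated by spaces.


{out.1, out.3} {out.2, s1.2, s2.1, s2.2, s3.1, s3.2, s4.1} {s1.1, s1.3} {s2.3} {s3.3} {s4.2} {s4.3}


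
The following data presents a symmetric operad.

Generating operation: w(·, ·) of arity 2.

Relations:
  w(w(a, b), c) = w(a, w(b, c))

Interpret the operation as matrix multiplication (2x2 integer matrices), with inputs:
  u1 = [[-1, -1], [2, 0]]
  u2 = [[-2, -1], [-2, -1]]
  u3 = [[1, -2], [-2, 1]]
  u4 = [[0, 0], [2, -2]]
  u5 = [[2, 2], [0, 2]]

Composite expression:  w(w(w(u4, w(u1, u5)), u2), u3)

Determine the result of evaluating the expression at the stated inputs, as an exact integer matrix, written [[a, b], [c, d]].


w(u1, u5) = [[-2, -4], [4, 4]]
w(u4, w(u1, u5)) = [[0, 0], [-12, -16]]
w(w(u4, w(u1, u5)), u2) = [[0, 0], [56, 28]]
w(w(w(u4, w(u1, u5)), u2), u3) = [[0, 0], [0, -84]]

[[0, 0], [0, -84]]


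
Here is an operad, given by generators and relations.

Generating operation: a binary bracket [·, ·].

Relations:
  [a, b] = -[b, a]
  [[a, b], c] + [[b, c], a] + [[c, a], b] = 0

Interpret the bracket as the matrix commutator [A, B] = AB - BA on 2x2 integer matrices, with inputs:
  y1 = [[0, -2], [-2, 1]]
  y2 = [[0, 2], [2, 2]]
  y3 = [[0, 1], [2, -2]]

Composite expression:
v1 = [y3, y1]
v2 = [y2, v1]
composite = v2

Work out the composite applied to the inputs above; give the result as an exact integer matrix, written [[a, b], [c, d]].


[y3, y1] = [[2, -3], [2, -2]]
[y2, [y3, y1]] = [[10, -2], [12, -10]]

[[10, -2], [12, -10]]


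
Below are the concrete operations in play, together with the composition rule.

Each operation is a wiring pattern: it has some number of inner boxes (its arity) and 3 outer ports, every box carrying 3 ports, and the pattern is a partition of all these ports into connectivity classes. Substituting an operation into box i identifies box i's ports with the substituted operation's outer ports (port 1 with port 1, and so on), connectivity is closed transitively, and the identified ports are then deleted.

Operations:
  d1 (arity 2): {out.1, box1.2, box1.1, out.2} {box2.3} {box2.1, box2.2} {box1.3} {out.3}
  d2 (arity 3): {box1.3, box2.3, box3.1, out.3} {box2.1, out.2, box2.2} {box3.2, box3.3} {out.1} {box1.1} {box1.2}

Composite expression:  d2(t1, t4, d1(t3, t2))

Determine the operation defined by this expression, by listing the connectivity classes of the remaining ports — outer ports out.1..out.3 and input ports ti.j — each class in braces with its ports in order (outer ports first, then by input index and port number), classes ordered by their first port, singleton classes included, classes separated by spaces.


{out.1} {out.2, t4.1, t4.2} {out.3, t1.3, t3.1, t3.2, t4.3} {t1.1} {t1.2} {t2.1, t2.2} {t2.3} {t3.3}

Treat the ports identified at d2 as solder joints: merge, then drop.
composing d1 on (t3, t2), with out.j its own outer ports: {out.1, out.2, t3.1, t3.2} {out.3} {t2.1, t2.2} {t2.3} {t3.3}
composing d2 on (t1, t4, t3, t2), with out.j its own outer ports: {out.1} {out.2, t4.1, t4.2} {out.3, t1.3, t3.1, t3.2, t4.3} {t1.1} {t1.2} {t2.1, t2.2} {t2.3} {t3.3}


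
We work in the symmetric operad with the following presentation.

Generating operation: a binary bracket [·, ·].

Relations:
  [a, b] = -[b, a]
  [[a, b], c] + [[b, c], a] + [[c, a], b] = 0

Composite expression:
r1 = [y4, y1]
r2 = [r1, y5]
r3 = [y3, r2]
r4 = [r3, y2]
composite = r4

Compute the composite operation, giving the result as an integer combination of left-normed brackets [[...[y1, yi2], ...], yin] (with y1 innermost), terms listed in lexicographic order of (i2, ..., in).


Skip Jacobi rewriting: expand, keep y1-initial words, read off terms.
Composite bracket: [[y3, [[y4, y1], y5]], y2]
Applying ab - ba throughout gives 16 signed words (2^4 = 16).
Coefficients come from the y1-initial words:
  y1y4y5y3y2 appears with sign +1, giving the term +[[[[y1, y4], y5], y3], y2]

[[[[y1, y4], y5], y3], y2]


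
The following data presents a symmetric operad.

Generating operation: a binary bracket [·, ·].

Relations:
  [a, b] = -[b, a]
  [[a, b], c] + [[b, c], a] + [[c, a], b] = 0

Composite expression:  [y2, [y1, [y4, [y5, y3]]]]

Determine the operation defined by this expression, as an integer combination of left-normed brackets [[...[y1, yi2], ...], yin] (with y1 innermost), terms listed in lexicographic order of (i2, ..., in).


-[[[[y1, y3], y5], y4], y2] + [[[[y1, y4], y3], y5], y2] - [[[[y1, y4], y5], y3], y2] + [[[[y1, y5], y3], y4], y2]


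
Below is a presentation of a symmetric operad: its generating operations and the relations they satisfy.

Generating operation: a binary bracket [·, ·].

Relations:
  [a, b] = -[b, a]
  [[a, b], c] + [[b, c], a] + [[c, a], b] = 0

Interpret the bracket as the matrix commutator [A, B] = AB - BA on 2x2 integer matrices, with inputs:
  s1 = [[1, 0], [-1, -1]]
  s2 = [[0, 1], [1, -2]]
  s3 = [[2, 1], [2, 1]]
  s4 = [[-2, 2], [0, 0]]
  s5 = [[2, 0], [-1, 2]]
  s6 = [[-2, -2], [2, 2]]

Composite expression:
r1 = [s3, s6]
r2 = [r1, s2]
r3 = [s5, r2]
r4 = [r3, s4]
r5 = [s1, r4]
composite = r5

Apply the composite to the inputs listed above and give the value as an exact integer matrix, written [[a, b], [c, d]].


[s3, s6] = [[6, 2], [-10, -6]]
[[s3, s6], s2] = [[12, 8], [-32, -12]]
[s5, [[s3, s6], s2]] = [[8, 0], [-24, -8]]
[[s5, [[s3, s6], s2]], s4] = [[48, 32], [48, -48]]
[s1, [[s5, [[s3, s6], s2]], s4]] = [[32, 64], [-192, -32]]

[[32, 64], [-192, -32]]


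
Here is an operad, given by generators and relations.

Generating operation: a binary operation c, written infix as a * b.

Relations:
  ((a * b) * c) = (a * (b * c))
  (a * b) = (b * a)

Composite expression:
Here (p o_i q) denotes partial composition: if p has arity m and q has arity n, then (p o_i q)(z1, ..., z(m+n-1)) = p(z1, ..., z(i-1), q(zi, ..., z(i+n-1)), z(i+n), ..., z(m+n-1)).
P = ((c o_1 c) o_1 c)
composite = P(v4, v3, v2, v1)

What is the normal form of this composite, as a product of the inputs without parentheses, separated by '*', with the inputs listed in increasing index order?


v1 * v2 * v3 * v4

With c associative and commutative, the v-input set is all that matters.
(v4 * v3) reduces to v4 * v3
((v4 * v3) * v2) reduces to v4 * v3 * v2
(((v4 * v3) * v2) * v1) reduces to v4 * v3 * v2 * v1
the factors in increasing index order: v1 * v2 * v3 * v4


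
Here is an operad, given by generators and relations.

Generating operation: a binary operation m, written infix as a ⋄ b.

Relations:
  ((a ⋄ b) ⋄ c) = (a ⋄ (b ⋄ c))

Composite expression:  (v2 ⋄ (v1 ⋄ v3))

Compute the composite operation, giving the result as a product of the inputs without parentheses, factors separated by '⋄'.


The m-tree's shape is irrelevant; the v-reading-order decides.
(v1 ⋄ v3) unparenthesizes to v1 ⋄ v3
(v2 ⋄ (v1 ⋄ v3)) unparenthesizes to v2 ⋄ v1 ⋄ v3

v2 ⋄ v1 ⋄ v3


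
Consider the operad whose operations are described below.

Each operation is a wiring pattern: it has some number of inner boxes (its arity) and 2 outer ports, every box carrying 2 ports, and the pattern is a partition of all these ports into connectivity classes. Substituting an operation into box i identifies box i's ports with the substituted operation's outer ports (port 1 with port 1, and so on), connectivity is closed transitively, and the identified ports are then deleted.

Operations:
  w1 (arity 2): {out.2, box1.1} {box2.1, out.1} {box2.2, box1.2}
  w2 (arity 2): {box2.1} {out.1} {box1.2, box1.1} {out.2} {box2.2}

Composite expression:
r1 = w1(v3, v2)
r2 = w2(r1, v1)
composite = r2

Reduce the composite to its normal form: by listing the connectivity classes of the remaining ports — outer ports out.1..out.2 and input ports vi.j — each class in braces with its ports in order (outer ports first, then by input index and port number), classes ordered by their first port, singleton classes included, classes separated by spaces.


{out.1} {out.2} {v1.1} {v1.2} {v2.1, v3.1} {v2.2, v3.2}

Treat the ports identified at w2 as solder joints: merge, then drop.
w1 over (v3, v2) gives {out.1, v2.1} {out.2, v3.1} {v2.2, v3.2}, out.j being that stage's outer ports
w2 over (v3, v2, v1) gives {out.1} {out.2} {v1.1} {v1.2} {v2.1, v3.1} {v2.2, v3.2}, out.j being that stage's outer ports
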